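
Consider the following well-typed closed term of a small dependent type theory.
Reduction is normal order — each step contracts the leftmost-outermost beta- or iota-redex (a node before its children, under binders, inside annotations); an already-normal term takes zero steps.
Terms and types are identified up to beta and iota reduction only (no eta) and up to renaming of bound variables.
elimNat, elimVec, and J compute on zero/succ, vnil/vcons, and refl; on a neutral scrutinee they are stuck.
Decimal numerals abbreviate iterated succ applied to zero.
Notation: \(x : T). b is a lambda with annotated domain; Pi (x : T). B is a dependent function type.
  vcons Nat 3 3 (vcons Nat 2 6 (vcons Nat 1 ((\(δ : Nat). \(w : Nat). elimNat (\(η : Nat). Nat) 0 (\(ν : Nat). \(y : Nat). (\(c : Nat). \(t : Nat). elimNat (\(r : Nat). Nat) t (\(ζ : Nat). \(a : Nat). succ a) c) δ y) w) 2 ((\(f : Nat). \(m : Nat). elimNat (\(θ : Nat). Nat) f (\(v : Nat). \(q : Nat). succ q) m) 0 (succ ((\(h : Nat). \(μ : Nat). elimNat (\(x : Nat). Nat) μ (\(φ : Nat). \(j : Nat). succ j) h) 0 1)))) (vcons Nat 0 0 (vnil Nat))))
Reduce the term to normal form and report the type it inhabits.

resulting normal form:
  vcons Nat 3 3 (vcons Nat 2 6 (vcons Nat 1 4 (vcons Nat 0 0 (vnil Nat))))
inferred type:
  Vec Nat 4
observation: contracting a beta-redex first, the term normalizes in 30 steps.


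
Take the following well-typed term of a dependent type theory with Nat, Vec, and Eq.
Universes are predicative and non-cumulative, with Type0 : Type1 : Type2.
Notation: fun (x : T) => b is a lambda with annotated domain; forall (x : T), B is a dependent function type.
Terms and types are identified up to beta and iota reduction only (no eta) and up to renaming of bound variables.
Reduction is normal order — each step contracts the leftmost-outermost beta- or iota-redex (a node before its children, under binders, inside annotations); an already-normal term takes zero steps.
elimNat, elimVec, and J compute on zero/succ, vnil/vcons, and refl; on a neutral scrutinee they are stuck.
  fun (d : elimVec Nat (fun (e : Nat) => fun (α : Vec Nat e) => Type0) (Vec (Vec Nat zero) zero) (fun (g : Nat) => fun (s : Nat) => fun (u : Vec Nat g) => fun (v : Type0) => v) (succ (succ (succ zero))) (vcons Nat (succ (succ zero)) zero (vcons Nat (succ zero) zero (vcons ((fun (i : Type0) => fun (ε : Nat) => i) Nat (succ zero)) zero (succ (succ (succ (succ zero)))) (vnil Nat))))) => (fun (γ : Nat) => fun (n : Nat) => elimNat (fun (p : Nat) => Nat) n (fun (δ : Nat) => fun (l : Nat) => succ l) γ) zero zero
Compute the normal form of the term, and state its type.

reduced normal form:
  fun (d : Vec (Vec Nat zero) zero) => zero
inferred type:
  forall (d : Vec (Vec Nat zero) zero), Nat
observation: 19 normal-order steps separate the term from its normal form.


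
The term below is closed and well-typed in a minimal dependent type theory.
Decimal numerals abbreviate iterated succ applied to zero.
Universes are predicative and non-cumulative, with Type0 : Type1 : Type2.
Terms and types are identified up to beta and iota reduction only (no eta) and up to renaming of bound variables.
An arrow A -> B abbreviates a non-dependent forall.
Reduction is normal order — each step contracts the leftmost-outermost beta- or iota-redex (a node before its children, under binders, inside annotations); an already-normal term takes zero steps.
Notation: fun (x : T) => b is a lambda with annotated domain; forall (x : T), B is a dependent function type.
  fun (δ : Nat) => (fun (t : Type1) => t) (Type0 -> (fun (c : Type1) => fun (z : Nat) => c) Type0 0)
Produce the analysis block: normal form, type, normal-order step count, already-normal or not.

resulting normal form:
  fun (δ : Nat) => Type0 -> Type0
the term's type:
  Nat -> Type1
reduction steps (normal order): 3
term was already normal: no
first contracted redex: a beta-redex


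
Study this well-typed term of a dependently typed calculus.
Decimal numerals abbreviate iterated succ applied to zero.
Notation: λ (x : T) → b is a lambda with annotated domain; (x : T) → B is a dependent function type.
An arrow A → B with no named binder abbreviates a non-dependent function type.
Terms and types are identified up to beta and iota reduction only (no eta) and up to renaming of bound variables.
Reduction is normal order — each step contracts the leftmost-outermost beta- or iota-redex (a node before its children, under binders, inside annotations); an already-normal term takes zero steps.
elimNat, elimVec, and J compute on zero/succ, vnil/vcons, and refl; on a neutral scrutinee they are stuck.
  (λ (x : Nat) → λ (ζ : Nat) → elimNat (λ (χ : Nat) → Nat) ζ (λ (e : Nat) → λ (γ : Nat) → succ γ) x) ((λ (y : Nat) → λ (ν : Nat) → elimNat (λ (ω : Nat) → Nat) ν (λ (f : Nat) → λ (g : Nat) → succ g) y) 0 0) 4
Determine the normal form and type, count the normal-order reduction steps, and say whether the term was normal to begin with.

reduced normal form:
  4
the term's type:
  Nat
reduction steps (normal order): 6
already normal: no
first contracted redex: a beta-redex


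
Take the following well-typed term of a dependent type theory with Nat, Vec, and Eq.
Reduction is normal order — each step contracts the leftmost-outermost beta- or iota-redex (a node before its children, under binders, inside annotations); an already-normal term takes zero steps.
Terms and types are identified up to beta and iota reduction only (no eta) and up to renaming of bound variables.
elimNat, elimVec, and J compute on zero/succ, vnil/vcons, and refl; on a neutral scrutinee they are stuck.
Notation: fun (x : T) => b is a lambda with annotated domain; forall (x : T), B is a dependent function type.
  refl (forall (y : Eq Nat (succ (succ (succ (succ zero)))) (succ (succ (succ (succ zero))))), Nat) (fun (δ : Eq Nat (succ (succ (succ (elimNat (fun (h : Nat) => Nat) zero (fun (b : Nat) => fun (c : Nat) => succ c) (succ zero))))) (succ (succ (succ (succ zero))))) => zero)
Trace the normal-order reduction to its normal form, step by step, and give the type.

normal-order reduction:
  refl (forall (y : Eq Nat (succ (succ (succ (succ zero)))) (succ (succ (succ (succ zero))))), Nat) (fun (δ : Eq Nat (succ (succ (succ (elimNat (fun (h : Nat) => Nat) zero (fun (b : Nat) => fun (c : Nat) => succ c) (succ zero))))) (succ (succ (succ (succ zero))))) => zero)
  ~> refl (forall (y : Eq Nat (succ (succ (succ (succ zero)))) (succ (succ (succ (succ zero))))), Nat) (fun (δ : Eq Nat (succ (succ (succ ((fun (h : Nat) => fun (b : Nat) => succ b) zero (elimNat (fun (c : Nat) => Nat) zero (fun (r : Nat) => fun (θ : Nat) => succ θ) zero))))) (succ (succ (succ (succ zero))))) => zero)
  ~> refl (forall (y : Eq Nat (succ (succ (succ (succ zero)))) (succ (succ (succ (succ zero))))), Nat) (fun (δ : Eq Nat (succ (succ (succ ((fun (h : Nat) => succ h) (elimNat (fun (b : Nat) => Nat) zero (fun (c : Nat) => fun (r : Nat) => succ r) zero))))) (succ (succ (succ (succ zero))))) => zero)
  ~> refl (forall (y : Eq Nat (succ (succ (succ (succ zero)))) (succ (succ (succ (succ zero))))), Nat) (fun (δ : Eq Nat (succ (succ (succ (succ (elimNat (fun (h : Nat) => Nat) zero (fun (b : Nat) => fun (c : Nat) => succ c) zero))))) (succ (succ (succ (succ zero))))) => zero)
  ~> refl (forall (y : Eq Nat (succ (succ (succ (succ zero)))) (succ (succ (succ (succ zero))))), Nat) (fun (δ : Eq Nat (succ (succ (succ (succ zero)))) (succ (succ (succ (succ zero))))) => zero)
the term's type:
  Eq (forall (y : Eq Nat (succ (succ (succ (succ zero)))) (succ (succ (succ (succ zero))))), Nat) (fun (δ : Eq Nat (succ (succ (succ (succ zero)))) (succ (succ (succ (succ zero))))) => zero) (fun (h : Eq Nat (succ (succ (succ (succ zero)))) (succ (succ (succ (succ zero))))) => zero)


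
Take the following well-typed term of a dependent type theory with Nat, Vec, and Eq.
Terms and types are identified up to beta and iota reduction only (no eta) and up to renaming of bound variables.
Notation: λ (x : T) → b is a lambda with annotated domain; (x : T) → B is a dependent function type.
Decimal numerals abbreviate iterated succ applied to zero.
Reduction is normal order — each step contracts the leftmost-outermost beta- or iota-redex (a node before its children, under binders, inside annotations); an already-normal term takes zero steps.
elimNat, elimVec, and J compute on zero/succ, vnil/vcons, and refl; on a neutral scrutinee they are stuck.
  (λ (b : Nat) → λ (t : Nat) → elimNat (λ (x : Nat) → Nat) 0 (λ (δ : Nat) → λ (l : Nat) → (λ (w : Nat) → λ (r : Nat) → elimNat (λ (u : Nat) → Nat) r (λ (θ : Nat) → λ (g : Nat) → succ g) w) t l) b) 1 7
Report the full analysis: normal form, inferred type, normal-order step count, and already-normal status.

resulting normal form:
  7
the term's type:
  Nat
steps to reach normal form (normal order): 30
already normal: no
first redex: a beta-redex


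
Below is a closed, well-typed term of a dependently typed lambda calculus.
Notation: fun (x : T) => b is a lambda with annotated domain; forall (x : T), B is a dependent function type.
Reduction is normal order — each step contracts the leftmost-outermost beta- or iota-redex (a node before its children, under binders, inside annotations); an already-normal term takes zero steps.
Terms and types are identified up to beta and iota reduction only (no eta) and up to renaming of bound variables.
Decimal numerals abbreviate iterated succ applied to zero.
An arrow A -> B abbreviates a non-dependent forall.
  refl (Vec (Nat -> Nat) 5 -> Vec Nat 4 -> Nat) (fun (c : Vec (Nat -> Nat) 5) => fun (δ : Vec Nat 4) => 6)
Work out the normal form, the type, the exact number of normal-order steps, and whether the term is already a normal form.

reduced normal form:
  refl (Vec (Nat -> Nat) 5 -> Vec Nat 4 -> Nat) (fun (c : Vec (Nat -> Nat) 5) => fun (δ : Vec Nat 4) => 6)
inferred type:
  Eq (Vec (Nat -> Nat) 5 -> Vec Nat 4 -> Nat) (fun (c : Vec (Nat -> Nat) 5) => fun (δ : Vec Nat 4) => 6) (fun (κ : Vec (Nat -> Nat) 5) => fun (w : Vec Nat 4) => 6)
steps to reach normal form (normal order): 0
started in normal form: yes


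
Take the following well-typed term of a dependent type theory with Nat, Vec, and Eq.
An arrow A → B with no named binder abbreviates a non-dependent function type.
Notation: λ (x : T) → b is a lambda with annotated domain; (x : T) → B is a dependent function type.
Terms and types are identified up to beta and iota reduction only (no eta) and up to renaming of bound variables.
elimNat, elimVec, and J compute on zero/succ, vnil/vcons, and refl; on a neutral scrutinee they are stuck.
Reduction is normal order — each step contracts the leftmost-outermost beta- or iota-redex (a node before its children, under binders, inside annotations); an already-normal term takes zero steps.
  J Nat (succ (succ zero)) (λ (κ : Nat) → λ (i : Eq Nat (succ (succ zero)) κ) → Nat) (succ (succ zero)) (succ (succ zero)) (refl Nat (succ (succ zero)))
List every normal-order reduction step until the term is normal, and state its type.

normal-order reduction:
  J Nat (succ (succ zero)) (λ (κ : Nat) → λ (i : Eq Nat (succ (succ zero)) κ) → Nat) (succ (succ zero)) (succ (succ zero)) (refl Nat (succ (succ zero)))
  ~> succ (succ zero)
inferred type:
  Nat


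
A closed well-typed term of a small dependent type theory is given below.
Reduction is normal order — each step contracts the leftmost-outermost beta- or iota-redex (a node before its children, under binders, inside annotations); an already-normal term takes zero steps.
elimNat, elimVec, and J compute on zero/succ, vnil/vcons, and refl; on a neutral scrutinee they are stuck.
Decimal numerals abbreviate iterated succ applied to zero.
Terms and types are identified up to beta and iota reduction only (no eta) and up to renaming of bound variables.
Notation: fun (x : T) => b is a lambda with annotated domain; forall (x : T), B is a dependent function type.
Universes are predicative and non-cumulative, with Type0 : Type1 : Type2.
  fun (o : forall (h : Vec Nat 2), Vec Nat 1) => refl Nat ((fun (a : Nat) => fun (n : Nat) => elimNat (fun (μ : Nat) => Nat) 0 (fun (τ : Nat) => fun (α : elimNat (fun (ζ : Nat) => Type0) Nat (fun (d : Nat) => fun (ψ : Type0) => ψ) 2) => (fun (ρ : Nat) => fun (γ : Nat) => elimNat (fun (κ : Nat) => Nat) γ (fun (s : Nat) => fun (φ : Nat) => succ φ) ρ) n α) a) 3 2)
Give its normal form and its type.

resulting normal form:
  fun (o : forall (h : Vec Nat 2), Vec Nat 1) => refl Nat 6
the term's type:
  forall (o : forall (h : Vec Nat 2), Vec Nat 1), Eq Nat 6 6


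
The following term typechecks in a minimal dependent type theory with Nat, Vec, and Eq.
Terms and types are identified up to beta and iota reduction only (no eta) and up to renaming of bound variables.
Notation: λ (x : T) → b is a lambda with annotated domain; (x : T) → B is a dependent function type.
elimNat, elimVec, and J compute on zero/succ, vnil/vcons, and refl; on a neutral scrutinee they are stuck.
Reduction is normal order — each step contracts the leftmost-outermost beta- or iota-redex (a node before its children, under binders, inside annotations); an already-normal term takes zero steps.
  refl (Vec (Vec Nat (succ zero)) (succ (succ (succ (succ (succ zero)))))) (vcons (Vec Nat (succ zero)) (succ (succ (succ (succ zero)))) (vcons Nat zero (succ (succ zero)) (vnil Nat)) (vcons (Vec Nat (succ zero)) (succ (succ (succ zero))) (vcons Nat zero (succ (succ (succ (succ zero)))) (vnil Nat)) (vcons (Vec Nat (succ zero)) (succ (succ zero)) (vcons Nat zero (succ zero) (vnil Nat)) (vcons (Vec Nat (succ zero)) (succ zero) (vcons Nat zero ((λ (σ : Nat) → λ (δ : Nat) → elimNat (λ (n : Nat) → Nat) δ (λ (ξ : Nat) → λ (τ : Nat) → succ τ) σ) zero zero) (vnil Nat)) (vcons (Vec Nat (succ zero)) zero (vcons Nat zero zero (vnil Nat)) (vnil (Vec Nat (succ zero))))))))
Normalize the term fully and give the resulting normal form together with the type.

reduced normal form:
  refl (Vec (Vec Nat (succ zero)) (succ (succ (succ (succ (succ zero)))))) (vcons (Vec Nat (succ zero)) (succ (succ (succ (succ zero)))) (vcons Nat zero (succ (succ zero)) (vnil Nat)) (vcons (Vec Nat (succ zero)) (succ (succ (succ zero))) (vcons Nat zero (succ (succ (succ (succ zero)))) (vnil Nat)) (vcons (Vec Nat (succ zero)) (succ (succ zero)) (vcons Nat zero (succ zero) (vnil Nat)) (vcons (Vec Nat (succ zero)) (succ zero) (vcons Nat zero zero (vnil Nat)) (vcons (Vec Nat (succ zero)) zero (vcons Nat zero zero (vnil Nat)) (vnil (Vec Nat (succ zero))))))))
inferred type:
  Eq (Vec (Vec Nat (succ zero)) (succ (succ (succ (succ (succ zero)))))) (vcons (Vec Nat (succ zero)) (succ (succ (succ (succ zero)))) (vcons Nat zero (succ (succ zero)) (vnil Nat)) (vcons (Vec Nat (succ zero)) (succ (succ (succ zero))) (vcons Nat zero (succ (succ (succ (succ zero)))) (vnil Nat)) (vcons (Vec Nat (succ zero)) (succ (succ zero)) (vcons Nat zero (succ zero) (vnil Nat)) (vcons (Vec Nat (succ zero)) (succ zero) (vcons Nat zero zero (vnil Nat)) (vcons (Vec Nat (succ zero)) zero (vcons Nat zero zero (vnil Nat)) (vnil (Vec Nat (succ zero)))))))) (vcons (Vec Nat (succ zero)) (succ (succ (succ (succ zero)))) (vcons Nat zero (succ (succ zero)) (vnil Nat)) (vcons (Vec Nat (succ zero)) (succ (succ (succ zero))) (vcons Nat zero (succ (succ (succ (succ zero)))) (vnil Nat)) (vcons (Vec Nat (succ zero)) (succ (succ zero)) (vcons Nat zero (succ zero) (vnil Nat)) (vcons (Vec Nat (succ zero)) (succ zero) (vcons Nat zero zero (vnil Nat)) (vcons (Vec Nat (succ zero)) zero (vcons Nat zero zero (vnil Nat)) (vnil (Vec Nat (succ zero))))))))
observation: normalization takes exactly 3 steps under the normal-order strategy.


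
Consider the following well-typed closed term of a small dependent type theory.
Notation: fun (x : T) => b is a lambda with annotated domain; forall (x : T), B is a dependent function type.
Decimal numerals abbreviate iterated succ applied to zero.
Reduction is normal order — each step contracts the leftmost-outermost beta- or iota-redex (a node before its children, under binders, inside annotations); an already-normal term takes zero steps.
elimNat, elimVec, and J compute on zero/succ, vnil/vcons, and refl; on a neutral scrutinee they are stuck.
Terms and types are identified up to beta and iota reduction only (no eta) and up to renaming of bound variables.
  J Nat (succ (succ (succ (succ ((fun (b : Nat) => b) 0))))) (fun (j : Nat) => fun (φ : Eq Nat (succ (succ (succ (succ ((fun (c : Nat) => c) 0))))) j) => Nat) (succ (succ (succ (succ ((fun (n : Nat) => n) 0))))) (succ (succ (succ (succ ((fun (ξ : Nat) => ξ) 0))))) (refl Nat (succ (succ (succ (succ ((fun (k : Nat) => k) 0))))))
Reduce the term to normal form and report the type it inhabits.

reduced normal form:
  4
type:
  Nat


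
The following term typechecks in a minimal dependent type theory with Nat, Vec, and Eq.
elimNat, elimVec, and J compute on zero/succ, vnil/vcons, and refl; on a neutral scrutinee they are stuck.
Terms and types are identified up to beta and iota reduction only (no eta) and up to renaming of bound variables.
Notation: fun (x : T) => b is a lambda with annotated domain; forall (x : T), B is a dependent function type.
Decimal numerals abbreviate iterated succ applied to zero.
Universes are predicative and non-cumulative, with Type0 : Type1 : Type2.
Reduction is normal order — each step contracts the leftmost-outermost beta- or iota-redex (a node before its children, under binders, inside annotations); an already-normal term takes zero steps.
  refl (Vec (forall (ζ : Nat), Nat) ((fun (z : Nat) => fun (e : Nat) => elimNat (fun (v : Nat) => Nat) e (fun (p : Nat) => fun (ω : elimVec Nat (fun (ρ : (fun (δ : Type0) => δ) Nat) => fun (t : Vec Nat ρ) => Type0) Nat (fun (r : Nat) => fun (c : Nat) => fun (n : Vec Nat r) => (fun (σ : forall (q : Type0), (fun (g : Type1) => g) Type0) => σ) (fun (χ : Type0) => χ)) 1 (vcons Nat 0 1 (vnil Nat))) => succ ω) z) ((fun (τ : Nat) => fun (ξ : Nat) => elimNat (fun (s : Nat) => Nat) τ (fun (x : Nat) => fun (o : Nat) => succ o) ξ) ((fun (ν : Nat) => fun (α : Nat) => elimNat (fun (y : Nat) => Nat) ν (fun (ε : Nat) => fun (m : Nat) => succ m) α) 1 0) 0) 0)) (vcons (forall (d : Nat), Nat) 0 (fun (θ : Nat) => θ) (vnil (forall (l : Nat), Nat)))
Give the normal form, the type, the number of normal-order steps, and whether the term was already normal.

reduced normal form:
  refl (Vec (forall (ζ : Nat), Nat) 1) (vcons (forall (z : Nat), Nat) 0 (fun (e : Nat) => e) (vnil (forall (v : Nat), Nat)))
type:
  Eq (Vec (forall (ζ : Nat), Nat) 1) (vcons (forall (z : Nat), Nat) 0 (fun (e : Nat) => e) (vnil (forall (v : Nat), Nat))) (vcons (forall (p : Nat), Nat) 0 (fun (ω : Nat) => ω) (vnil (forall (ρ : Nat), Nat)))
reduction steps (normal order): 19
already normal: no
first contracted redex: a beta-redex


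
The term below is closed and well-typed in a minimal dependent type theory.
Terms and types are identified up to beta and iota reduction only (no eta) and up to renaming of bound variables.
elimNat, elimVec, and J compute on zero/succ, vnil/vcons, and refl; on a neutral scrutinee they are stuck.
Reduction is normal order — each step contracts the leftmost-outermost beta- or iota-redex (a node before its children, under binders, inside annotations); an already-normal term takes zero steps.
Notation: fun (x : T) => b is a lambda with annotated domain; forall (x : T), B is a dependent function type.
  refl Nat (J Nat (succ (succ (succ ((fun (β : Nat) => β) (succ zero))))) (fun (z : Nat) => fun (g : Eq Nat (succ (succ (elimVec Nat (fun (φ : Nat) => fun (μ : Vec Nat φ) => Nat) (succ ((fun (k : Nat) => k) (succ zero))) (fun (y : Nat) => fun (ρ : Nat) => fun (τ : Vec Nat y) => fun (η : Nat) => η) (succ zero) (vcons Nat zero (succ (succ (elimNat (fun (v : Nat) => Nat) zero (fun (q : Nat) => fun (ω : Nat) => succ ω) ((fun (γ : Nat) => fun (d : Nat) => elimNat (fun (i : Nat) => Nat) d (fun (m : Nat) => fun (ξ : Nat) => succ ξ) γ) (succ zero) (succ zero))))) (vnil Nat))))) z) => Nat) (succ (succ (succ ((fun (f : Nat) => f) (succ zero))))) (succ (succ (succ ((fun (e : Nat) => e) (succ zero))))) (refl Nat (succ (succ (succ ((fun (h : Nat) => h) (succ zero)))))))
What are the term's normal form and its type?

normal form:
  refl Nat (succ (succ (succ (succ zero))))
inferred type:
  Eq Nat (succ (succ (succ (succ zero)))) (succ (succ (succ (succ zero))))


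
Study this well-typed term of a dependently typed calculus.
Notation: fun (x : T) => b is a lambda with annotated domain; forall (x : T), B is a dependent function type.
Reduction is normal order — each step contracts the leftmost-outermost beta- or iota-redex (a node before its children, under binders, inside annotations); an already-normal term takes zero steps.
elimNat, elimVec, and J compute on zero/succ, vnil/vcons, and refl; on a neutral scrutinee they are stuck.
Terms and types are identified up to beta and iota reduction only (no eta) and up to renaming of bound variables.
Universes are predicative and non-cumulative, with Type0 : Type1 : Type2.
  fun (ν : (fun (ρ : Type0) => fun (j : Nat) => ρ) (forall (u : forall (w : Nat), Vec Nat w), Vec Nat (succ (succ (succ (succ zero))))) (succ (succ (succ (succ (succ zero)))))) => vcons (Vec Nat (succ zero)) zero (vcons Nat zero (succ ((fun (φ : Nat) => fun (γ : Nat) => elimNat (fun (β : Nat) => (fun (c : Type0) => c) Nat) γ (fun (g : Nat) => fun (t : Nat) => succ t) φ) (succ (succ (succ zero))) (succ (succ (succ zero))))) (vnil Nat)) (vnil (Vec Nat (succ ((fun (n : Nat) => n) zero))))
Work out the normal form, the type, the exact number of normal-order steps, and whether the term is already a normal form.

reduced normal form:
  fun (ν : forall (ρ : forall (j : Nat), Vec Nat j), Vec Nat (succ (succ (succ (succ zero))))) => vcons (Vec Nat (succ zero)) zero (vcons Nat zero (succ (succ (succ (succ (succ (succ (succ zero))))))) (vnil Nat)) (vnil (Vec Nat (succ zero)))
the term's type:
  forall (ν : forall (ρ : forall (j : Nat), Vec Nat j), Vec Nat (succ (succ (succ (succ zero))))), Vec (Vec Nat (succ zero)) (succ zero)
normal-order step count: 15
started in normal form: no
first redex: a beta-redex


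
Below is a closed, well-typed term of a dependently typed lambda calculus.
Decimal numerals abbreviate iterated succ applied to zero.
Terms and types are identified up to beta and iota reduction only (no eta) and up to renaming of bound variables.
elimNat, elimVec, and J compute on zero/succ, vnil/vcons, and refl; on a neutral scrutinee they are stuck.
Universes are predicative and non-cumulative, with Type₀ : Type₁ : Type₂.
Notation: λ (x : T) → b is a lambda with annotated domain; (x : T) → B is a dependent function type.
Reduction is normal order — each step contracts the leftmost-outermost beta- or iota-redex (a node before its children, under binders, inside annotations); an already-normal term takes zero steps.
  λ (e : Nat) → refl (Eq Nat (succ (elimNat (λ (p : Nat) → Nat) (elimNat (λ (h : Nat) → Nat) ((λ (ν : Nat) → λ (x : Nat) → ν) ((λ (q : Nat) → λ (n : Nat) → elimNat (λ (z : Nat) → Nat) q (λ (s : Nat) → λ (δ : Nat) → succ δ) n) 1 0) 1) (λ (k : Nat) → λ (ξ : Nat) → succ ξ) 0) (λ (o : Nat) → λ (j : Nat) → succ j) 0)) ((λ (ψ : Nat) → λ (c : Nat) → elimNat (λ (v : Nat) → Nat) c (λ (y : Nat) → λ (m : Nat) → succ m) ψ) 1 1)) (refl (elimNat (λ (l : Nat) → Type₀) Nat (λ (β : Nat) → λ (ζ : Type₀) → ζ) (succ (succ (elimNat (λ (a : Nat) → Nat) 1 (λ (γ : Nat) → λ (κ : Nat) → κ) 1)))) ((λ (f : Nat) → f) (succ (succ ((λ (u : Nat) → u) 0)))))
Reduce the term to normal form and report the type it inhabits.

reduced normal form:
  λ (e : Nat) → refl (Eq Nat 2 2) (refl Nat 2)
the term's type:
  (e : Nat) → Eq (Eq Nat 2 2) (refl Nat 2) (refl Nat 2)
observation: the first redex contracted is an elimNat iota-redex; the normal form is reached in 29 normal-order steps.


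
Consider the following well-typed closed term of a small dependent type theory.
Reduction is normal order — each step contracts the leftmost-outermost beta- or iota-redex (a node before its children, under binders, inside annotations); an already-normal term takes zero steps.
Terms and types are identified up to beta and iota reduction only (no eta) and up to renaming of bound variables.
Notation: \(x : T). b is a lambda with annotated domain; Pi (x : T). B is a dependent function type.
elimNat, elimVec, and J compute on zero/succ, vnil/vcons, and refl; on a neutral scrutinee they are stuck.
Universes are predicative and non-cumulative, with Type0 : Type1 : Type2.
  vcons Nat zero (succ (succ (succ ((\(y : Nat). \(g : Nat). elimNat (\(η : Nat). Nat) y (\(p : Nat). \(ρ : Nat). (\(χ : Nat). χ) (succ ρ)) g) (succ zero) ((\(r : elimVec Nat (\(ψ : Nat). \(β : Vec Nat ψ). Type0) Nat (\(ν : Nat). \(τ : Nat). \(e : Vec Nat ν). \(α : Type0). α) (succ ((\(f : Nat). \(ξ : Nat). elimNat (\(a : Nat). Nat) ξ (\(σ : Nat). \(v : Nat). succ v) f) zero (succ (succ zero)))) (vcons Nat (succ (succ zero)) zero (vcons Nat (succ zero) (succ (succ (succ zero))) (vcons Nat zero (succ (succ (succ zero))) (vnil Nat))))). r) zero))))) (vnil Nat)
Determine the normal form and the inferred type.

resulting normal form:
  vcons Nat zero (succ (succ (succ (succ zero)))) (vnil Nat)
inferred type:
  Vec Nat (succ zero)
observation: 5 normal-order steps separate the term from its normal form.


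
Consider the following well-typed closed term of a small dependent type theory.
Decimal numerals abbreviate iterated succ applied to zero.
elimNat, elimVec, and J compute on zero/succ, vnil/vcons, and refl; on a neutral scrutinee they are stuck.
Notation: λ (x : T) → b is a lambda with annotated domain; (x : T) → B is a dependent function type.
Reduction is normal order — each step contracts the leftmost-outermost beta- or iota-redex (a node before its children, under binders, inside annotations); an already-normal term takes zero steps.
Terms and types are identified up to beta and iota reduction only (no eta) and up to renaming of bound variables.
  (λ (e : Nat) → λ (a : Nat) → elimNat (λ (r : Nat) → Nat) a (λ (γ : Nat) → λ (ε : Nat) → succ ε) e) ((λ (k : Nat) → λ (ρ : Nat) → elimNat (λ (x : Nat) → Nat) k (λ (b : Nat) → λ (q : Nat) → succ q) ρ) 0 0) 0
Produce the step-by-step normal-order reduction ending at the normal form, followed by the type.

reduction (normal order):
  (λ (e : Nat) → λ (a : Nat) → elimNat (λ (r : Nat) → Nat) a (λ (γ : Nat) → λ (ε : Nat) → succ ε) e) ((λ (k : Nat) → λ (ρ : Nat) → elimNat (λ (x : Nat) → Nat) k (λ (b : Nat) → λ (q : Nat) → succ q) ρ) 0 0) 0
  ~> (λ (e : Nat) → elimNat (λ (a : Nat) → Nat) e (λ (r : Nat) → λ (γ : Nat) → succ γ) ((λ (ε : Nat) → λ (k : Nat) → elimNat (λ (ρ : Nat) → Nat) ε (λ (x : Nat) → λ (b : Nat) → succ b) k) 0 0)) 0
  ~> elimNat (λ (e : Nat) → Nat) 0 (λ (a : Nat) → λ (r : Nat) → succ r) ((λ (γ : Nat) → λ (ε : Nat) → elimNat (λ (k : Nat) → Nat) γ (λ (ρ : Nat) → λ (x : Nat) → succ x) ε) 0 0)
  ~> elimNat (λ (e : Nat) → Nat) 0 (λ (a : Nat) → λ (r : Nat) → succ r) ((λ (γ : Nat) → elimNat (λ (ε : Nat) → Nat) 0 (λ (k : Nat) → λ (ρ : Nat) → succ ρ) γ) 0)
  ~> elimNat (λ (e : Nat) → Nat) 0 (λ (a : Nat) → λ (r : Nat) → succ r) (elimNat (λ (γ : Nat) → Nat) 0 (λ (ε : Nat) → λ (k : Nat) → succ k) 0)
  ~> elimNat (λ (e : Nat) → Nat) 0 (λ (a : Nat) → λ (r : Nat) → succ r) 0
  ~> 0
the term's type:
  Nat


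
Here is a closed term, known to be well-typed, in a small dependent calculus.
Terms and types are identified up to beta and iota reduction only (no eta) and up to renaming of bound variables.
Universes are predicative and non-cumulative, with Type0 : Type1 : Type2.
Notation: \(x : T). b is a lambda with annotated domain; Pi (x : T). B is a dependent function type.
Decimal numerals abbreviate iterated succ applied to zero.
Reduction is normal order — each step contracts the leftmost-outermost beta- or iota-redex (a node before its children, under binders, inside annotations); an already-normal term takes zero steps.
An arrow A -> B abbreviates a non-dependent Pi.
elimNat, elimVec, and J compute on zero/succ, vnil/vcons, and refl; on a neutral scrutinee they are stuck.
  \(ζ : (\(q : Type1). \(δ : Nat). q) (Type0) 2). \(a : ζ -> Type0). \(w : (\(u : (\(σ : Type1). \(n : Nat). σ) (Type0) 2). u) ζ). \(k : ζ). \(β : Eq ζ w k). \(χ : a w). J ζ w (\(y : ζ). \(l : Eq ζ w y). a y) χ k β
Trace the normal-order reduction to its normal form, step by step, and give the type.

normal-order reduction sequence:
  \(ζ : (\(q : Type1). \(δ : Nat). q) (Type0) 2). \(a : ζ -> Type0). \(w : (\(u : (\(σ : Type1). \(n : Nat). σ) (Type0) 2). u) ζ). \(k : ζ). \(β : Eq ζ w k). \(χ : a w). J ζ w (\(y : ζ). \(l : Eq ζ w y). a y) χ k β
  ~> \(ζ : (\(q : Nat). Type0) 2). \(δ : ζ -> Type0). \(a : (\(w : (\(u : Type1). \(σ : Nat). u) (Type0) 2). w) ζ). \(n : ζ). \(k : Eq ζ a n). \(β : δ a). J ζ a (\(χ : ζ). \(y : Eq ζ a χ). δ χ) β n k
  ~> \(ζ : Type0). \(q : ζ -> Type0). \(δ : (\(a : (\(w : Type1). \(u : Nat). w) (Type0) 2). a) ζ). \(σ : ζ). \(n : Eq ζ δ σ). \(k : q δ). J ζ δ (\(β : ζ). \(χ : Eq ζ δ β). q β) k σ n
  ~> \(ζ : Type0). \(q : ζ -> Type0). \(δ : ζ). \(a : ζ). \(w : Eq ζ δ a). \(u : q δ). J ζ δ (\(σ : ζ). \(n : Eq ζ δ σ). q σ) u a w
the term's type:
  Pi (ζ : Type0). Pi (q : ζ -> Type0). Pi (δ : ζ). Pi (a : ζ). Eq ζ δ a -> q δ -> q a


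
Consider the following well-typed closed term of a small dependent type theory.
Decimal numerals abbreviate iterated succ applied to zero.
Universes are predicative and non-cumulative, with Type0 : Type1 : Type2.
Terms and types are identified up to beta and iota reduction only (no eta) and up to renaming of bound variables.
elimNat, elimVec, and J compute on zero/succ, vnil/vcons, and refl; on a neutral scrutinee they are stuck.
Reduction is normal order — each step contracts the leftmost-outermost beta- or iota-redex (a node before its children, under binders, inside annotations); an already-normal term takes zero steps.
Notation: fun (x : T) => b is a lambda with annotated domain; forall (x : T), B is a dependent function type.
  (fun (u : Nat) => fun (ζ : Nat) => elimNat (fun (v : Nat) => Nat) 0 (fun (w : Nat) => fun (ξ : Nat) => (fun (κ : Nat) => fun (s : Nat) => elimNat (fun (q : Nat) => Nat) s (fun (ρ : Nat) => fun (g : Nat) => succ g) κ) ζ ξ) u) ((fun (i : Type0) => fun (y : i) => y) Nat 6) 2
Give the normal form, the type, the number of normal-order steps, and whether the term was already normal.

reduced normal form:
  12
inferred type:
  Nat
normal-order step count: 32
started in normal form: no
first redex: a beta-redex


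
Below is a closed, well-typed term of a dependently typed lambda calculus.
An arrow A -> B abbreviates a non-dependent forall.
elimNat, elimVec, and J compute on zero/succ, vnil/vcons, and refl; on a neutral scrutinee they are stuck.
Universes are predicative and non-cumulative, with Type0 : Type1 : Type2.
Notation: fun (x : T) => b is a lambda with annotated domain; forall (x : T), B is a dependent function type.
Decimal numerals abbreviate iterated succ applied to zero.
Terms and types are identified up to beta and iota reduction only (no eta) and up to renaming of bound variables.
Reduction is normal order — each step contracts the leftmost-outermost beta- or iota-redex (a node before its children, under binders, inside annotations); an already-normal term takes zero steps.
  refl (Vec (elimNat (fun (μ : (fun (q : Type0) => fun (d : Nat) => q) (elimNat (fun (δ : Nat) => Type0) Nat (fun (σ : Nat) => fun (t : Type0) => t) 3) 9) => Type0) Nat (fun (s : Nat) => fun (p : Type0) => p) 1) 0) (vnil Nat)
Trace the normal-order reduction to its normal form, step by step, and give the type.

reduction (normal order):
  refl (Vec (elimNat (fun (μ : (fun (q : Type0) => fun (d : Nat) => q) (elimNat (fun (δ : Nat) => Type0) Nat (fun (σ : Nat) => fun (t : Type0) => t) 3) 9) => Type0) Nat (fun (s : Nat) => fun (p : Type0) => p) 1) 0) (vnil Nat)
  ~> refl (Vec ((fun (μ : Nat) => fun (q : Type0) => q) 0 (elimNat (fun (d : (fun (δ : Type0) => fun (σ : Nat) => δ) (elimNat (fun (t : Nat) => Type0) Nat (fun (s : Nat) => fun (p : Type0) => p) 3) 9) => Type0) Nat (fun (τ : Nat) => fun (a : Type0) => a) 0)) 0) (vnil Nat)
  ~> refl (Vec ((fun (μ : Type0) => μ) (elimNat (fun (q : (fun (d : Type0) => fun (δ : Nat) => d) (elimNat (fun (σ : Nat) => Type0) Nat (fun (t : Nat) => fun (s : Type0) => s) 3) 9) => Type0) Nat (fun (p : Nat) => fun (τ : Type0) => τ) 0)) 0) (vnil Nat)
  ~> refl (Vec (elimNat (fun (μ : (fun (q : Type0) => fun (d : Nat) => q) (elimNat (fun (δ : Nat) => Type0) Nat (fun (σ : Nat) => fun (t : Type0) => t) 3) 9) => Type0) Nat (fun (s : Nat) => fun (p : Type0) => p) 0) 0) (vnil Nat)
  ~> refl (Vec Nat 0) (vnil Nat)
type:
  Eq (Vec Nat 0) (vnil Nat) (vnil Nat)


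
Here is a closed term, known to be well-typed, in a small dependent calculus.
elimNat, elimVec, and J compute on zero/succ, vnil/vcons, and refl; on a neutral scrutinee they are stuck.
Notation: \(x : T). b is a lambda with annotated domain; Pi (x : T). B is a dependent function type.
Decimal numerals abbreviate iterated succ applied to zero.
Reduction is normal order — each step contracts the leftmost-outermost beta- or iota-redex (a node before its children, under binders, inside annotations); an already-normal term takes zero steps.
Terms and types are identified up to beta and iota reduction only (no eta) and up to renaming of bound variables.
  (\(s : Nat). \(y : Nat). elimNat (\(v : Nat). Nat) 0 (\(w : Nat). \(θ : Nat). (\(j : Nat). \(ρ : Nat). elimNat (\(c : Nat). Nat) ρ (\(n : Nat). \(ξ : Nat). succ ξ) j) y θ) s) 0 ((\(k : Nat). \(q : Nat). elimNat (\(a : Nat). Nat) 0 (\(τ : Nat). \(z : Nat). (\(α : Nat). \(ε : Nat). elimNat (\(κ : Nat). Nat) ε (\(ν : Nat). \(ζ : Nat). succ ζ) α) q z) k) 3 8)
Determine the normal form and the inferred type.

resulting normal form:
  0
type:
  Nat
observation: normalization takes exactly 3 steps under the normal-order strategy.


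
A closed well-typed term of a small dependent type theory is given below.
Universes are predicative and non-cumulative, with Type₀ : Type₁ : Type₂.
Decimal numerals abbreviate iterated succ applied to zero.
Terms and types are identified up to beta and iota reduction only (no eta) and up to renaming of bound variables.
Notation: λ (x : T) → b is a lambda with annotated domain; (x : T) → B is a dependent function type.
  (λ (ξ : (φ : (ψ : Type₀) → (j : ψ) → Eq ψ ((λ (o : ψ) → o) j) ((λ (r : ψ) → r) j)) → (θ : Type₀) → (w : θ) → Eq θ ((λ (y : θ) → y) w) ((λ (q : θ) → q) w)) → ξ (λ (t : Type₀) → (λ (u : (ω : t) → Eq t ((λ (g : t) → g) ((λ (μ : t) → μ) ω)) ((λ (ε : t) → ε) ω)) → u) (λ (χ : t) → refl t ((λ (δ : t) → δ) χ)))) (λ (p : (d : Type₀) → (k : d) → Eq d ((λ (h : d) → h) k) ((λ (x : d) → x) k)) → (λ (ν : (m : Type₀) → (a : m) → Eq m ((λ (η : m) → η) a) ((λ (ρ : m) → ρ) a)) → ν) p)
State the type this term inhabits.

the term's type:
  (ξ : Type₀) → (φ : ξ) → Eq ξ φ φ


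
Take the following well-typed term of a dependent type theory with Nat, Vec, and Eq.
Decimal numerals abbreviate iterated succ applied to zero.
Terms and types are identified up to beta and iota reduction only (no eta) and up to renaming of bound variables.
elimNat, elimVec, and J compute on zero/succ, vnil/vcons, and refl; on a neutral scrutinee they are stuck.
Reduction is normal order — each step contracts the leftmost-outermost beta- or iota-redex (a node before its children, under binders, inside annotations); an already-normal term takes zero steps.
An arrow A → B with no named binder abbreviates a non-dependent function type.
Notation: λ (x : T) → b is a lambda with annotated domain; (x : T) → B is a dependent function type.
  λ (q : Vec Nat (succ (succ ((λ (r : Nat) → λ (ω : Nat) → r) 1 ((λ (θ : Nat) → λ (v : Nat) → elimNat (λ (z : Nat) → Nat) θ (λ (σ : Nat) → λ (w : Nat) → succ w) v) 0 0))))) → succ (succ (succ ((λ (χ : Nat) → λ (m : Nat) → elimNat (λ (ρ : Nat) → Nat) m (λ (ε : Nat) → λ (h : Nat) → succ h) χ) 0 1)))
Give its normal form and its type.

normal form:
  λ (q : Vec Nat 3) → 4
type:
  Vec Nat 3 → Nat


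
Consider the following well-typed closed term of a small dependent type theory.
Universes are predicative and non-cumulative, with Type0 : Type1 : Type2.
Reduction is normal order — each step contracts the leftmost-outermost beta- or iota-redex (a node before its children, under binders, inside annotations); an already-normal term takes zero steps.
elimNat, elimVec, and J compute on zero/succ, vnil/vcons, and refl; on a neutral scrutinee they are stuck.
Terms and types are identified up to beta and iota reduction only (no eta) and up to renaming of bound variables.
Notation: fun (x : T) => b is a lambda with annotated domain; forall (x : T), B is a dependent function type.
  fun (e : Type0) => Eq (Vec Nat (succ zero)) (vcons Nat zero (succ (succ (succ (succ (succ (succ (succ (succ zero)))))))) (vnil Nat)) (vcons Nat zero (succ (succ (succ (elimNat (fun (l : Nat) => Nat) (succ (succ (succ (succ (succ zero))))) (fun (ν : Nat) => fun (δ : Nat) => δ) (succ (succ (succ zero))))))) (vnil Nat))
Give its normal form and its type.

normal form:
  fun (e : Type0) => Eq (Vec Nat (succ zero)) (vcons Nat zero (succ (succ (succ (succ (succ (succ (succ (succ zero)))))))) (vnil Nat)) (vcons Nat zero (succ (succ (succ (succ (succ (succ (succ (succ zero)))))))) (vnil Nat))
type:
  forall (e : Type0), Type0


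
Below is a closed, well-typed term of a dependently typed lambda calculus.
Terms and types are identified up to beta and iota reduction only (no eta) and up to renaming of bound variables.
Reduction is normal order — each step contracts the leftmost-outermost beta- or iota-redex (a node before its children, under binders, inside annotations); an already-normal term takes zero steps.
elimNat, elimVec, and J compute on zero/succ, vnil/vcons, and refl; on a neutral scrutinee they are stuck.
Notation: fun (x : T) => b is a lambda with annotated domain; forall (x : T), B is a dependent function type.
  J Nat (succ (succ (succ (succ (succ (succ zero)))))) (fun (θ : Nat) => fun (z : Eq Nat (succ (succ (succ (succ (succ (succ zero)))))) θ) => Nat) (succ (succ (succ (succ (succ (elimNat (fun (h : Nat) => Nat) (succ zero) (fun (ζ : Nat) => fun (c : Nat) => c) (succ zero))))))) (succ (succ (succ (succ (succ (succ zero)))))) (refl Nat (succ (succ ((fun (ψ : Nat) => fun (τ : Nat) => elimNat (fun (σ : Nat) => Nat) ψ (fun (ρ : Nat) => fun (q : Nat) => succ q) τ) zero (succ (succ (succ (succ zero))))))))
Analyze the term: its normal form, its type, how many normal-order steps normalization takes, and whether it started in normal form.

resulting normal form:
  succ (succ (succ (succ (succ (succ zero)))))
inferred type:
  Nat
steps to reach normal form (normal order): 5
started in normal form: no
first contracted redex: a J iota-redex


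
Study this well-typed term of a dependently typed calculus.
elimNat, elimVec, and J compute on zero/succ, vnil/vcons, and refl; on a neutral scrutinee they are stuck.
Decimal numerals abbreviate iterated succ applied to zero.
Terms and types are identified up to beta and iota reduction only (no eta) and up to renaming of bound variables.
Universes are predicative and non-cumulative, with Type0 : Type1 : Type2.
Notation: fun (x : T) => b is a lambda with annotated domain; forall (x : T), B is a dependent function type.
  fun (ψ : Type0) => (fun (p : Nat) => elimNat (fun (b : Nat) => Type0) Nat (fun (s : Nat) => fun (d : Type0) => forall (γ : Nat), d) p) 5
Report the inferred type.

inferred type:
  forall (ψ : Type0), Type0


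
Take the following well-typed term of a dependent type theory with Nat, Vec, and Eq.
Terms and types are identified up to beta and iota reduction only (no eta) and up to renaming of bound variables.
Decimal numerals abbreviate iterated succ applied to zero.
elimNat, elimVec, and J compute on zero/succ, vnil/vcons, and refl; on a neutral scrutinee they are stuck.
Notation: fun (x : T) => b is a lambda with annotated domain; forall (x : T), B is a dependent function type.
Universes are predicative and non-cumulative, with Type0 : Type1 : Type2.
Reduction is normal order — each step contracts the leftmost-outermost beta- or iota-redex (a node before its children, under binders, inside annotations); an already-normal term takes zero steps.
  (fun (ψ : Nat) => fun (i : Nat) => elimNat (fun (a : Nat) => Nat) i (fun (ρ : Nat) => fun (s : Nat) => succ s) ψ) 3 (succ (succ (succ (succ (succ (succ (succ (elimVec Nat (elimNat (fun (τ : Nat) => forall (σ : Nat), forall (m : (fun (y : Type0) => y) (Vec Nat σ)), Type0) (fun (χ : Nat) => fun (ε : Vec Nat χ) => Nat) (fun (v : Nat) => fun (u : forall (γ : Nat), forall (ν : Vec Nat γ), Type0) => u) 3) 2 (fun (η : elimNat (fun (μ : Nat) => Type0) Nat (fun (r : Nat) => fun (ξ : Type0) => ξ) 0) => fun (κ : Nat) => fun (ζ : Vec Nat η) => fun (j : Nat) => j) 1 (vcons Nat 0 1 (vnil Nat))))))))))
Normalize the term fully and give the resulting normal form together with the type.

reduced normal form:
  12
inferred type:
  Nat
observation: contracting a beta-redex first, the term normalizes in 18 steps.
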